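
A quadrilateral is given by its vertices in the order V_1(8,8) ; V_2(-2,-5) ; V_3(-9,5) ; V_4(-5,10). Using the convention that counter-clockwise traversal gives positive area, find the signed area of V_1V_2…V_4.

V_1→V_2: (8)(-5) − (-2)(8) = -24
V_2→V_3: (-2)(5) − (-9)(-5) = -55
V_3→V_4: (-9)(10) − (-5)(5) = -65
V_4→V_1: (-5)(8) − (8)(10) = -120
Σ = -264
Signed area = Σ/2 = -132 (negative ⇒ clockwise traversal).

-132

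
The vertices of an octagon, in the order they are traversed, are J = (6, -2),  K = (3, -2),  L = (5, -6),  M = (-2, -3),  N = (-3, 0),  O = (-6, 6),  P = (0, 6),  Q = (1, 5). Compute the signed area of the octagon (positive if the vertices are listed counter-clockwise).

-71

Σ = (-6) + (-8) + (-27) + (-9) + (-18) + (-36) + (-6) + (-32) = -142
Signed area = Σ/2 = -71 (negative ⇒ clockwise traversal).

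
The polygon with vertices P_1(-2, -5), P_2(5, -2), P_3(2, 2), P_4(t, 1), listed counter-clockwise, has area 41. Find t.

-5

Write out the shoelace sum; only the two edges meeting at P_4 involve t:
2·Area = [(2·1 − t·2) + (t·(-5) − (-2)·1)] + 43
       = -7·t + 47 = 82
⇒ t = -5.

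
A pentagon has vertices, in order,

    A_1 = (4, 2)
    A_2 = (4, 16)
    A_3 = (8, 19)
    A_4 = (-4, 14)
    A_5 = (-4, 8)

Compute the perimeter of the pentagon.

|A_1A_2| = √((0)² + (14)²) = √196 = 14
|A_2A_3| = √((4)² + (3)²) = √25 = 5
|A_3A_4| = √((-12)² + (-5)²) = √169 = 13
|A_4A_5| = √((0)² + (-6)²) = √36 = 6
|A_5A_1| = √((8)² + (-6)²) = √100 = 10
Perimeter = 14 + 5 + 13 + 6 + 10 = 48.

48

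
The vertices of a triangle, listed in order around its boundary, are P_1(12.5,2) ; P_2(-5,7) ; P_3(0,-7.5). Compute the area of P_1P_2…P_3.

Σ = (97.5) + (37.5) + (93.75) = 228.75
Area = |Σ|/2 = 114.375.

114.375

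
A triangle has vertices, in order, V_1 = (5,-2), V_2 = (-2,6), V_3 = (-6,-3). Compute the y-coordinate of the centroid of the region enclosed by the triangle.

1/3

Apply the shoelace formula. First the cross-terms c_i = x_i·y_{i+1} − x_{i+1}·y_i:
  26, 42, 27  ⇒  2A = 95, A = 47.5.
Then Σ (y_i + y_{i+1})·c_i = 95, so ȳ = 95 / (6·47.5) = 1/3.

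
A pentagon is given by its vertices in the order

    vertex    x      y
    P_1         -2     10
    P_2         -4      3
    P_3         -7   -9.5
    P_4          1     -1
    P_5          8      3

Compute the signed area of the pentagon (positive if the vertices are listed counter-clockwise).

103.25

Apply the shoelace formula: 2A = Σ (x_i·y_{i+1} − x_{i+1}·y_i), indices taken mod 5.
Σ = (34) + (59) + (16.5) + (11) + (86) = 206.5
Signed area = Σ/2 = 103.25 (positive ⇒ counter-clockwise traversal).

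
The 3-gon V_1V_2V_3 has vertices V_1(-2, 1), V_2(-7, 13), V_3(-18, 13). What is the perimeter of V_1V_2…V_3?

44

|V_1V_2| = √((-5)² + (12)²) = √169 = 13
|V_2V_3| = √((-11)² + (0)²) = √121 = 11
|V_3V_1| = √((16)² + (-12)²) = √400 = 20
Perimeter = 13 + 11 + 20 = 44.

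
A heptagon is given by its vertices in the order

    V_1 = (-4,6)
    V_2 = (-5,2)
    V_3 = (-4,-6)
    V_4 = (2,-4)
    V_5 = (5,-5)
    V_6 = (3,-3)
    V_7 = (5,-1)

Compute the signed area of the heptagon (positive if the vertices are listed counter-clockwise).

68

Apply the shoelace formula: 2A = Σ (x_i·y_{i+1} − x_{i+1}·y_i), indices taken mod 7.
Σ = (22) + (38) + (28) + (10) + (0) + (12) + (26) = 136
Signed area = Σ/2 = 68 (positive ⇒ counter-clockwise traversal).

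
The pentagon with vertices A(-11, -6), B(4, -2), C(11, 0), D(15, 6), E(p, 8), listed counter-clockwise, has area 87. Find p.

The doubled signed area Σ (x_i y_{i+1} − x_{i+1} y_i) is linear in p.
With p=0 it equals 342; the coefficient of p is -12 (from the two edges through E).
So -12·p + 342 = 2·87 = 174 ⇒ p = 14.

14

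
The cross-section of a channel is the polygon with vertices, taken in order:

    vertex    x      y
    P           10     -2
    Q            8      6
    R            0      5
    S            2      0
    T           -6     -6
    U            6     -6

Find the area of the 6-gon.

Apply the surveyor's formula: 2A = Σ (x_i·y_{i+1} − x_{i+1}·y_i), indices taken mod 6.
Σ = (76) + (40) + (-10) + (-12) + (72) + (48) = 214
Area = |Σ|/2 = 107.

107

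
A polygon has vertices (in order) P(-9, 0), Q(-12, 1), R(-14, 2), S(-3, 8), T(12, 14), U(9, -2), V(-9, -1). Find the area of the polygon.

Apply Gauss's area formula: 2A = Σ (x_i·y_{i+1} − x_{i+1}·y_i), indices taken mod 7.
Cross-terms: -9, -10, -106, -138, -150, -27, -9  ⇒  Σ = -449
Area = |Σ|/2 = 224.5.

224.5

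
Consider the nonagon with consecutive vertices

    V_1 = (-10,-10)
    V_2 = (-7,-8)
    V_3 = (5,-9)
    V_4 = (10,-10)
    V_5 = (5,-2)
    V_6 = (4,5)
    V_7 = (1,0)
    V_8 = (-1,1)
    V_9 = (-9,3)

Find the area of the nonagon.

169

Apply the shoelace (surveyor's) formula: 2A = Σ (x_i·y_{i+1} − x_{i+1}·y_i), indices taken mod 9.
V_1→V_2: (-10)(-8) − (-7)(-10) = 10
V_2→V_3: (-7)(-9) − (5)(-8) = 103
V_3→V_4: (5)(-10) − (10)(-9) = 40
V_4→V_5: (10)(-2) − (5)(-10) = 30
V_5→V_6: (5)(5) − (4)(-2) = 33
V_6→V_7: (4)(0) − (1)(5) = -5
V_7→V_8: (1)(1) − (-1)(0) = 1
V_8→V_9: (-1)(3) − (-9)(1) = 6
V_9→V_1: (-9)(-10) − (-10)(3) = 120
Σ = 338
Area = |Σ|/2 = 169.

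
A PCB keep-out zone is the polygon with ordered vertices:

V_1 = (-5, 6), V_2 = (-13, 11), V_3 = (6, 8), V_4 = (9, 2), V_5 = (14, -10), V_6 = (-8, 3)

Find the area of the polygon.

V_1→V_2: (-5)(11) − (-13)(6) = 23
V_2→V_3: (-13)(8) − (6)(11) = -170
V_3→V_4: (6)(2) − (9)(8) = -60
V_4→V_5: (9)(-10) − (14)(2) = -118
V_5→V_6: (14)(3) − (-8)(-10) = -38
V_6→V_1: (-8)(6) − (-5)(3) = -33
Σ = -396
Area = |Σ|/2 = 198.

198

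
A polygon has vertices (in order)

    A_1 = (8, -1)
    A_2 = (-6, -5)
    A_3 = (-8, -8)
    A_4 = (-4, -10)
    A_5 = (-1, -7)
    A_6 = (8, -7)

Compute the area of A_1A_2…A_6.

69.5

Σ = (-46) + (8) + (48) + (18) + (63) + (48) = 139
Area = |Σ|/2 = 69.5.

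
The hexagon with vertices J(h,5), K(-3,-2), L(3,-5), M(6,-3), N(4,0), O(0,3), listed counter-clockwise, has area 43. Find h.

The doubled signed area Σ (x_i y_{i+1} − x_{i+1} y_i) is linear in h.
With h=0 it equals 81; the coefficient of h is -5 (from the two edges through J).
So -5·h + 81 = 2·43 = 86 ⇒ h = -1.

-1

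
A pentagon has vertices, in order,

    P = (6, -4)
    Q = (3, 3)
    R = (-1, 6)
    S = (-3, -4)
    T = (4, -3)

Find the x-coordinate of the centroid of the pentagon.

Apply the shoelace (surveyor's) formula. First the cross-terms c_i = x_i·y_{i+1} − x_{i+1}·y_i:
  30, 21, 22, 25, 2  ⇒  2A = 100, A = 50.
Then Σ (x_i + x_{i+1})·c_i = 269, so x̄ = 269 / (6·50) = 269/300.

269/300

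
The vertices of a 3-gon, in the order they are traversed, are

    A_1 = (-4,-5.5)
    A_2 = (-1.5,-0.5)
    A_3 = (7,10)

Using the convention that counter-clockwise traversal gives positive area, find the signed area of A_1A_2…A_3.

-8.125

Σ = (-6.25) + (-11.5) + (1.5) = -16.25
Signed area = Σ/2 = -8.125 (negative ⇒ clockwise traversal).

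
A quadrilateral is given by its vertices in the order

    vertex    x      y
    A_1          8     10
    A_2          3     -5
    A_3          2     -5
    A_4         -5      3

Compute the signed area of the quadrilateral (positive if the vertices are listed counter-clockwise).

-84

Apply Gauss's area formula: 2A = Σ (x_i·y_{i+1} − x_{i+1}·y_i), indices taken mod 4.
Σ = (-70) + (-5) + (-19) + (-74) = -168
Signed area = Σ/2 = -84 (negative ⇒ clockwise traversal).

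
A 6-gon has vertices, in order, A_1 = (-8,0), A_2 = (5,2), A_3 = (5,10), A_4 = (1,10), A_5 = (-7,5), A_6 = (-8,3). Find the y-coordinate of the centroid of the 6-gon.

Apply Gauss's area formula. First the cross-terms c_i = x_i·y_{i+1} − x_{i+1}·y_i:
  -16, 40, 40, 75, 19, 24  ⇒  2A = 182, A = 91.
Then Σ (y_i + y_{i+1})·c_i = 2597, so ȳ = 2597 / (6·91) = 371/78.

371/78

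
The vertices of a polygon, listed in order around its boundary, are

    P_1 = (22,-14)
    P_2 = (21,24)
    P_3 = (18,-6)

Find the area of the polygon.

72

Apply the shoelace formula: 2A = Σ (x_i·y_{i+1} − x_{i+1}·y_i), indices taken mod 3.
Σ = (822) + (-558) + (-120) = 144
Area = |Σ|/2 = 72.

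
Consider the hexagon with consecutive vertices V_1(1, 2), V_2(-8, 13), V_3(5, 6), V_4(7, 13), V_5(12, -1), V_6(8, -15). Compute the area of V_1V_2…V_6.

V_1→V_2: (1)(13) − (-8)(2) = 29
V_2→V_3: (-8)(6) − (5)(13) = -113
V_3→V_4: (5)(13) − (7)(6) = 23
V_4→V_5: (7)(-1) − (12)(13) = -163
V_5→V_6: (12)(-15) − (8)(-1) = -172
V_6→V_1: (8)(2) − (1)(-15) = 31
Σ = -365
Area = |Σ|/2 = 182.5.

182.5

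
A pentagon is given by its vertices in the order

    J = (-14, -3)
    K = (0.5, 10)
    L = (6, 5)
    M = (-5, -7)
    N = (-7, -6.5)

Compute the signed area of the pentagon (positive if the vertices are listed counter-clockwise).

Cross-terms: -138.5, -57.5, -17, -16.5, -70  ⇒  Σ = -299.5
Signed area = Σ/2 = -149.75 (negative ⇒ clockwise traversal).

-149.75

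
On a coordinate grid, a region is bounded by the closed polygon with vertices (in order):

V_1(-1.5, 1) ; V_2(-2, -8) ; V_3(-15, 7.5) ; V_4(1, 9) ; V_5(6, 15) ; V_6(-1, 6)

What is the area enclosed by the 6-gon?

V_1→V_2: (-1.5)(-8) − (-2)(1) = 14
V_2→V_3: (-2)(7.5) − (-15)(-8) = -135
V_3→V_4: (-15)(9) − (1)(7.5) = -142.5
V_4→V_5: (1)(15) − (6)(9) = -39
V_5→V_6: (6)(6) − (-1)(15) = 51
V_6→V_1: (-1)(1) − (-1.5)(6) = 8
Σ = -243.5
Area = |Σ|/2 = 121.75.

121.75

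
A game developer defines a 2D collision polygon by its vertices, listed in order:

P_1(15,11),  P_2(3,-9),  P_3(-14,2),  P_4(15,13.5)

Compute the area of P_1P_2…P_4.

Σ = (-168) + (-120) + (-219) + (-37.5) = -544.5
Area = |Σ|/2 = 272.25.

272.25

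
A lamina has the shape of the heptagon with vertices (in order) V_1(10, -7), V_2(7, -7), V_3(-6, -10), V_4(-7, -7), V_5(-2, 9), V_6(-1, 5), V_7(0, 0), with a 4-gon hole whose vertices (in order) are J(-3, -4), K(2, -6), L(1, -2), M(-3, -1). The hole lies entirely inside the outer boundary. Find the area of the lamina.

104.5

Outer boundary:
Apply Gauss's area formula: 2A = Σ (x_i·y_{i+1} − x_{i+1}·y_i), indices taken mod 7.
Σ = (-21) + (-112) + (-28) + (-77) + (-1) + (0) + (0) = -239
Area = |Σ|/2 = 119.5.
Hole:
J→K: (-3)(-6) − (2)(-4) = 26
K→L: (2)(-2) − (1)(-6) = 2
L→M: (1)(-1) − (-3)(-2) = -7
M→J: (-3)(-4) − (-3)(-1) = 9
Σ = 30
Area = |Σ|/2 = 15.
Net area = 119.5 − 15 = 104.5.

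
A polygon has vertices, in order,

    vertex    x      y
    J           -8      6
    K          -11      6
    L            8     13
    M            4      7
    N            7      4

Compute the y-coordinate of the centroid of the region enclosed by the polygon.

739/96

Apply Gauss's area formula. First the cross-terms c_i = x_i·y_{i+1} − x_{i+1}·y_i:
  18, -191, 4, -33, 74  ⇒  2A = -128, A = -64.
Then Σ (y_i + y_{i+1})·c_i = -2956, so ȳ = -2956 / (6·(-64)) = 739/96.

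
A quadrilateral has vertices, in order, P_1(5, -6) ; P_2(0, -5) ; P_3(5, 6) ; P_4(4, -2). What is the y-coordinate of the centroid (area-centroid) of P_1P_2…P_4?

-23/12

Apply the shoelace (surveyor's) formula. First the cross-terms c_i = x_i·y_{i+1} − x_{i+1}·y_i:
  -25, 25, -34, -14  ⇒  2A = -48, A = -24.
Then Σ (y_i + y_{i+1})·c_i = 276, so ȳ = 276 / (6·(-24)) = -23/12.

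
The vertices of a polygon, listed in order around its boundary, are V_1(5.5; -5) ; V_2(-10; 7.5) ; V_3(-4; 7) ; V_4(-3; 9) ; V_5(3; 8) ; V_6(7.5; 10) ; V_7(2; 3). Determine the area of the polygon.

Σ = (-8.75) + (-40) + (-15) + (-51) + (-30) + (2.5) + (-26.5) = -168.75
Area = |Σ|/2 = 84.375.

84.375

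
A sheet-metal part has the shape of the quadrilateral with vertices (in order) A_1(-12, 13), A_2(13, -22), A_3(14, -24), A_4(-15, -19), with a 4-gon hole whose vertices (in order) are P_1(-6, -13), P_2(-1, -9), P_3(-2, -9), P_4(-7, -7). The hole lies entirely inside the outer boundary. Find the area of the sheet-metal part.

Outer boundary:
Apply the shoelace formula: 2A = Σ (x_i·y_{i+1} − x_{i+1}·y_i), indices taken mod 4.
A_1→A_2: (-12)(-22) − (13)(13) = 95
A_2→A_3: (13)(-24) − (14)(-22) = -4
A_3→A_4: (14)(-19) − (-15)(-24) = -626
A_4→A_1: (-15)(13) − (-12)(-19) = -423
Σ = -958
Area = |Σ|/2 = 479.
Hole:
Apply Gauss's area formula: 2A = Σ (x_i·y_{i+1} − x_{i+1}·y_i), indices taken mod 4.
Σ = (41) + (-9) + (-49) + (49) = 32
Area = |Σ|/2 = 16.
Net area = 479 − 16 = 463.

463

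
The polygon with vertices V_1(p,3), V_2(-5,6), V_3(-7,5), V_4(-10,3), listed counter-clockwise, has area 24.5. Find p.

6

The doubled signed area Σ (x_i y_{i+1} − x_{i+1} y_i) is linear in p.
With p=0 it equals 31; the coefficient of p is 3 (from the two edges through V_1).
So 3·p + 31 = 2·24.5 = 49 ⇒ p = 6.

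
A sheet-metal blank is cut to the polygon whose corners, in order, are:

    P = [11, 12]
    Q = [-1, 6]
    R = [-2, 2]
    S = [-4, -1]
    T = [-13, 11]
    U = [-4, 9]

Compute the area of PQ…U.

89.5

P→Q: (11)(6) − (-1)(12) = 78
Q→R: (-1)(2) − (-2)(6) = 10
R→S: (-2)(-1) − (-4)(2) = 10
S→T: (-4)(11) − (-13)(-1) = -57
T→U: (-13)(9) − (-4)(11) = -73
U→P: (-4)(12) − (11)(9) = -147
Σ = -179
Area = |Σ|/2 = 89.5.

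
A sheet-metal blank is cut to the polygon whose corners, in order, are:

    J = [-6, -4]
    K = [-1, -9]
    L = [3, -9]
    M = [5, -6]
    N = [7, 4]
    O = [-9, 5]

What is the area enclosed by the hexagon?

Apply Gauss's area formula: 2A = Σ (x_i·y_{i+1} − x_{i+1}·y_i), indices taken mod 6.
Cross-terms: 50, 36, 27, 62, 71, 66  ⇒  Σ = 312
Area = |Σ|/2 = 156.

156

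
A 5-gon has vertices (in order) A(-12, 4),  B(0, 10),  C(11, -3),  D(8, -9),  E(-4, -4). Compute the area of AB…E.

Σ = (-120) + (-110) + (-75) + (-68) + (-64) = -437
Area = |Σ|/2 = 218.5.

218.5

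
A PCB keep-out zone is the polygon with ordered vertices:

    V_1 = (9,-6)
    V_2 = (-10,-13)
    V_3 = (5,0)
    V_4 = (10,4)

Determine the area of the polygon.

94

Σ = (-177) + (65) + (20) + (-96) = -188
Area = |Σ|/2 = 94.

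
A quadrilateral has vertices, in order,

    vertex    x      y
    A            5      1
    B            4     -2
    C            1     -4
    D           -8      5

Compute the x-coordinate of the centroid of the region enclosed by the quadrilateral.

Apply the surveyor's formula. First the cross-terms c_i = x_i·y_{i+1} − x_{i+1}·y_i:
  -14, -14, -27, -33  ⇒  2A = -88, A = -44.
Then Σ (x_i + x_{i+1})·c_i = 92, so x̄ = 92 / (6·(-44)) = -23/66.

-23/66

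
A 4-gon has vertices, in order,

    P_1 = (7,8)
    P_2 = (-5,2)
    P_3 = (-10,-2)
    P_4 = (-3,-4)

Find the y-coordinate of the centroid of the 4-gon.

Apply the surveyor's formula. First the cross-terms c_i = x_i·y_{i+1} − x_{i+1}·y_i:
  54, 30, 34, 4  ⇒  2A = 122, A = 61.
Then Σ (y_i + y_{i+1})·c_i = 352, so ȳ = 352 / (6·61) = 176/183.

176/183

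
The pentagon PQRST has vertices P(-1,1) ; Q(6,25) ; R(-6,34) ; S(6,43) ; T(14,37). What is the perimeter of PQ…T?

|PQ| = √((7)² + (24)²) = √625 = 25
|QR| = √((-12)² + (9)²) = √225 = 15
|RS| = √((12)² + (9)²) = √225 = 15
|ST| = √((8)² + (-6)²) = √100 = 10
|TP| = √((-15)² + (-36)²) = √1521 = 39
Perimeter = 25 + 15 + 15 + 10 + 39 = 104.

104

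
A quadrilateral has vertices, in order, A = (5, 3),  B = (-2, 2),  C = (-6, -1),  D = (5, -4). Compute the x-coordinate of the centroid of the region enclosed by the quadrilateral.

257/282

Apply the shoelace (surveyor's) formula. First the cross-terms c_i = x_i·y_{i+1} − x_{i+1}·y_i:
  16, 14, 29, 35  ⇒  2A = 94, A = 47.
Then Σ (x_i + x_{i+1})·c_i = 257, so x̄ = 257 / (6·47) = 257/282.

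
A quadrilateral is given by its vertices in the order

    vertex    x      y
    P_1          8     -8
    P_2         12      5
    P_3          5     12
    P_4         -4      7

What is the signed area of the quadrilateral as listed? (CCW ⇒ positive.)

157

Apply the shoelace formula: 2A = Σ (x_i·y_{i+1} − x_{i+1}·y_i), indices taken mod 4.
Cross-terms: 136, 119, 83, -24  ⇒  Σ = 314
Signed area = Σ/2 = 157 (positive ⇒ counter-clockwise traversal).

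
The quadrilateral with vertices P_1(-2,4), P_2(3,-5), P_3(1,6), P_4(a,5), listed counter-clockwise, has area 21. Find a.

Write out the shoelace sum; only the two edges meeting at P_4 involve a:
2·Area = [(1·5 − a·6) + (a·4 − (-2)·5)] + 21
       = -2·a + 36 = 42
⇒ a = -3.

-3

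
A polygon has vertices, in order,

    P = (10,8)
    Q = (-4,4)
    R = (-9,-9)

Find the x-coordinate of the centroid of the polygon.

-1

Apply the shoelace formula. First the cross-terms c_i = x_i·y_{i+1} − x_{i+1}·y_i:
  72, 72, 18  ⇒  2A = 162, A = 81.
Then Σ (x_i + x_{i+1})·c_i = -486, so x̄ = -486 / (6·81) = -1.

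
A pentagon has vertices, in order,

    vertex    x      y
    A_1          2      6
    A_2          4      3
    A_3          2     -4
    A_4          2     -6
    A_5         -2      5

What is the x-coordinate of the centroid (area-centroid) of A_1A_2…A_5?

64/51

Apply Gauss's area formula. First the cross-terms c_i = x_i·y_{i+1} − x_{i+1}·y_i:
  -18, -22, -4, -2, -22  ⇒  2A = -68, A = -34.
Then Σ (x_i + x_{i+1})·c_i = -256, so x̄ = -256 / (6·(-34)) = 64/51.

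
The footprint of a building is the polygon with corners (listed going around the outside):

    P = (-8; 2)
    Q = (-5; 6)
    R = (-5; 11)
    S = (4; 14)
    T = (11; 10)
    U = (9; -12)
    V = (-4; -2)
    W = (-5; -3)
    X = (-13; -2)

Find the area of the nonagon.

324

Apply the surveyor's formula: 2A = Σ (x_i·y_{i+1} − x_{i+1}·y_i), indices taken mod 9.
Σ = (-38) + (-25) + (-114) + (-114) + (-222) + (-66) + (2) + (-29) + (-42) = -648
Area = |Σ|/2 = 324.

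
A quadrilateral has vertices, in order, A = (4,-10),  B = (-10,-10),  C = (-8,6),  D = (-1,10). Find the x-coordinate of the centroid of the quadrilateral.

-41/12

Apply the shoelace formula. First the cross-terms c_i = x_i·y_{i+1} − x_{i+1}·y_i:
  -140, -140, -74, -30  ⇒  2A = -384, A = -192.
Then Σ (x_i + x_{i+1})·c_i = 3936, so x̄ = 3936 / (6·(-192)) = -41/12.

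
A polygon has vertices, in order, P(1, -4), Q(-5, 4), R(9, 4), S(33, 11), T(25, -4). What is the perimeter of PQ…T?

|PQ| = √((-6)² + (8)²) = √100 = 10
|QR| = √((14)² + (0)²) = √196 = 14
|RS| = √((24)² + (7)²) = √625 = 25
|ST| = √((-8)² + (-15)²) = √289 = 17
|TP| = √((-24)² + (0)²) = √576 = 24
Perimeter = 10 + 14 + 25 + 17 + 24 = 90.

90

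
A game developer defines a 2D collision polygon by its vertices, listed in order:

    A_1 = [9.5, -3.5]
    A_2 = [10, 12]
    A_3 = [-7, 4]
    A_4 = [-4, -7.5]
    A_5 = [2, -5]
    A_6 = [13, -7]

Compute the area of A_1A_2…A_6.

224.25

Σ = (149) + (124) + (68.5) + (35) + (51) + (21) = 448.5
Area = |Σ|/2 = 224.25.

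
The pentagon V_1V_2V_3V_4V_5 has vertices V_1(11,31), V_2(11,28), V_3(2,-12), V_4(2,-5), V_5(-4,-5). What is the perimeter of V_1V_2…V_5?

|V_1V_2| = √((0)² + (-3)²) = √9 = 3
|V_2V_3| = √((-9)² + (-40)²) = √1681 = 41
|V_3V_4| = √((0)² + (7)²) = √49 = 7
|V_4V_5| = √((-6)² + (0)²) = √36 = 6
|V_5V_1| = √((15)² + (36)²) = √1521 = 39
Perimeter = 3 + 41 + 7 + 6 + 39 = 96.

96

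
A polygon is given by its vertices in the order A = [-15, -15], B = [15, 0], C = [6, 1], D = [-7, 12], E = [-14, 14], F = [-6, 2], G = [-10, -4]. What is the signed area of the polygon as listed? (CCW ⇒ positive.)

Σ = (225) + (15) + (79) + (70) + (56) + (44) + (90) = 579
Signed area = Σ/2 = 289.5 (positive ⇒ counter-clockwise traversal).

289.5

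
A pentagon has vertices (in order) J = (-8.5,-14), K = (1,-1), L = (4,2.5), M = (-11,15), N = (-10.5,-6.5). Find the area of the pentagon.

Cross-terms: 22.5, 6.5, 87.5, 229, 91.75  ⇒  Σ = 437.25
Area = |Σ|/2 = 218.625.

218.625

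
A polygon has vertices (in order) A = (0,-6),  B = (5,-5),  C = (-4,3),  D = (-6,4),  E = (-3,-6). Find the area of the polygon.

46.5

A→B: (0)(-5) − (5)(-6) = 30
B→C: (5)(3) − (-4)(-5) = -5
C→D: (-4)(4) − (-6)(3) = 2
D→E: (-6)(-6) − (-3)(4) = 48
E→A: (-3)(-6) − (0)(-6) = 18
Σ = 93
Area = |Σ|/2 = 46.5.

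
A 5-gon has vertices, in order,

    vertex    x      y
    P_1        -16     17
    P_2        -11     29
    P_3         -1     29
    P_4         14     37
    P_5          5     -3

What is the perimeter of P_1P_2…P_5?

110

|P_1P_2| = √((5)² + (12)²) = √169 = 13
|P_2P_3| = √((10)² + (0)²) = √100 = 10
|P_3P_4| = √((15)² + (8)²) = √289 = 17
|P_4P_5| = √((-9)² + (-40)²) = √1681 = 41
|P_5P_1| = √((-21)² + (20)²) = √841 = 29
Perimeter = 13 + 10 + 17 + 41 + 29 = 110.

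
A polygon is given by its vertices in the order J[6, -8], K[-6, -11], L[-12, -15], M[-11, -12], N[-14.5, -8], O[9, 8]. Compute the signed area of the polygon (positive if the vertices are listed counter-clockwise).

-213.5

Apply the surveyor's formula: 2A = Σ (x_i·y_{i+1} − x_{i+1}·y_i), indices taken mod 6.
J→K: (6)(-11) − (-6)(-8) = -114
K→L: (-6)(-15) − (-12)(-11) = -42
L→M: (-12)(-12) − (-11)(-15) = -21
M→N: (-11)(-8) − (-14.5)(-12) = -86
N→O: (-14.5)(8) − (9)(-8) = -44
O→J: (9)(-8) − (6)(8) = -120
Σ = -427
Signed area = Σ/2 = -213.5 (negative ⇒ clockwise traversal).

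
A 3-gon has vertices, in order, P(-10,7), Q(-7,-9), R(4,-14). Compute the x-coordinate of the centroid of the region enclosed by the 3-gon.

Apply the shoelace formula. First the cross-terms c_i = x_i·y_{i+1} − x_{i+1}·y_i:
  139, 134, -112  ⇒  2A = 161, A = 80.5.
Then Σ (x_i + x_{i+1})·c_i = -2093, so x̄ = -2093 / (6·80.5) = -13/3.

-13/3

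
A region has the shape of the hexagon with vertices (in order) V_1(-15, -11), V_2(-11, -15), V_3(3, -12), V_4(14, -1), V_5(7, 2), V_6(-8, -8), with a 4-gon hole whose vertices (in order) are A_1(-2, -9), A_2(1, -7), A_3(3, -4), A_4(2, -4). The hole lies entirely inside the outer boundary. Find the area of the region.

Outer boundary:
Apply the shoelace formula: 2A = Σ (x_i·y_{i+1} − x_{i+1}·y_i), indices taken mod 6.
Σ = (104) + (177) + (165) + (35) + (-40) + (-32) = 409
Area = |Σ|/2 = 204.5.
Hole:
Apply Gauss's area formula: 2A = Σ (x_i·y_{i+1} − x_{i+1}·y_i), indices taken mod 4.
Σ = (23) + (17) + (-4) + (-26) = 10
Area = |Σ|/2 = 5.
Net area = 204.5 − 5 = 199.5.

199.5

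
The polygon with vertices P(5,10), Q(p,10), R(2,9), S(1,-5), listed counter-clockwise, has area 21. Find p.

Write out the shoelace sum; only the two edges meeting at Q involve p:
2·Area = [(5·10 − p·10) + (p·9 − 2·10)] + 16
       = -1·p + 46 = 42
⇒ p = 4.

4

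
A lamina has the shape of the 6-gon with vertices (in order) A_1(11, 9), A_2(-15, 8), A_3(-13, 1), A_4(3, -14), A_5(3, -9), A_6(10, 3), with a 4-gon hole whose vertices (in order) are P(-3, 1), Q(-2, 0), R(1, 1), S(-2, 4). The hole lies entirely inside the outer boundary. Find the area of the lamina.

323

Outer boundary:
Apply Gauss's area formula: 2A = Σ (x_i·y_{i+1} − x_{i+1}·y_i), indices taken mod 6.
Cross-terms: 223, 89, 179, 15, 99, 57  ⇒  Σ = 662
Area = |Σ|/2 = 331.
Hole:
Apply the shoelace (surveyor's) formula: 2A = Σ (x_i·y_{i+1} − x_{i+1}·y_i), indices taken mod 4.
Σ = (2) + (-2) + (6) + (10) = 16
Area = |Σ|/2 = 8.
Net area = 331 − 8 = 323.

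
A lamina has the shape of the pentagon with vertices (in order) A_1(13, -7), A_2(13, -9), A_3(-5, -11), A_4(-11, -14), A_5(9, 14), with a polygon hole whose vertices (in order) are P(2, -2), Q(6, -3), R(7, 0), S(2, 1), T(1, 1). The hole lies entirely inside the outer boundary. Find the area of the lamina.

Outer boundary:
Apply Gauss's area formula: 2A = Σ (x_i·y_{i+1} − x_{i+1}·y_i), indices taken mod 5.
A_1→A_2: (13)(-9) − (13)(-7) = -26
A_2→A_3: (13)(-11) − (-5)(-9) = -188
A_3→A_4: (-5)(-14) − (-11)(-11) = -51
A_4→A_5: (-11)(14) − (9)(-14) = -28
A_5→A_1: (9)(-7) − (13)(14) = -245
Σ = -538
Area = |Σ|/2 = 269.
Hole:
Apply the shoelace formula: 2A = Σ (x_i·y_{i+1} − x_{i+1}·y_i), indices taken mod 5.
Cross-terms: 6, 21, 7, 1, -4  ⇒  Σ = 31
Area = |Σ|/2 = 15.5.
Net area = 269 − 15.5 = 253.5.

253.5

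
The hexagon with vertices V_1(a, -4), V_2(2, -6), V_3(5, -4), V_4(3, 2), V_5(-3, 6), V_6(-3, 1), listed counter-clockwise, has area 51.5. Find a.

0

The doubled signed area Σ (x_i y_{i+1} − x_{i+1} y_i) is linear in a.
With a=0 it equals 103; the coefficient of a is -7 (from the two edges through V_1).
So -7·a + 103 = 2·51.5 = 103 ⇒ a = 0.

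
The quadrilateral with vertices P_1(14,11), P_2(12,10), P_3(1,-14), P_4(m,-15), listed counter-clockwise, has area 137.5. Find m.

10

The doubled signed area Σ (x_i y_{i+1} − x_{i+1} y_i) is linear in m.
With m=0 it equals 25; the coefficient of m is 25 (from the two edges through P_4).
So 25·m + 25 = 2·137.5 = 275 ⇒ m = 10.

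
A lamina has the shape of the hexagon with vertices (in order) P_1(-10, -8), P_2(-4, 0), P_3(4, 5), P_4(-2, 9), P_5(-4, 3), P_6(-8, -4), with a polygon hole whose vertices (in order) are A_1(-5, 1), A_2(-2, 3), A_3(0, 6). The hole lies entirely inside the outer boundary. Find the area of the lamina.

Outer boundary:
Apply Gauss's area formula: 2A = Σ (x_i·y_{i+1} − x_{i+1}·y_i), indices taken mod 6.
Σ = (-32) + (-20) + (46) + (30) + (40) + (24) = 88
Area = |Σ|/2 = 44.
Hole:
A_1→A_2: (-5)(3) − (-2)(1) = -13
A_2→A_3: (-2)(6) − (0)(3) = -12
A_3→A_1: (0)(1) − (-5)(6) = 30
Σ = 5
Area = |Σ|/2 = 2.5.
Net area = 44 − 2.5 = 41.5.

41.5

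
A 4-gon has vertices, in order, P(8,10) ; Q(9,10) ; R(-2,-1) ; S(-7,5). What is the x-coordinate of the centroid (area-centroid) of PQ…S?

Apply the surveyor's formula. First the cross-terms c_i = x_i·y_{i+1} − x_{i+1}·y_i:
  -10, 11, -17, -110  ⇒  2A = -126, A = -63.
Then Σ (x_i + x_{i+1})·c_i = -50, so x̄ = -50 / (6·(-63)) = 25/189.

25/189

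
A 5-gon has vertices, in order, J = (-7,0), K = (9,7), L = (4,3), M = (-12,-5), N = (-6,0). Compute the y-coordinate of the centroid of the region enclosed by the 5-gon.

Apply the shoelace (surveyor's) formula. First the cross-terms c_i = x_i·y_{i+1} − x_{i+1}·y_i:
  -49, -1, 16, -30, 0  ⇒  2A = -64, A = -32.
Then Σ (y_i + y_{i+1})·c_i = -235, so ȳ = -235 / (6·(-32)) = 235/192.

235/192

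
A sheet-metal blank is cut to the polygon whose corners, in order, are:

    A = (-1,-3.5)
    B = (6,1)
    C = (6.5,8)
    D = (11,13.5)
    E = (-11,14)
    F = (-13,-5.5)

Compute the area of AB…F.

Apply the shoelace formula: 2A = Σ (x_i·y_{i+1} − x_{i+1}·y_i), indices taken mod 6.
Σ = (20) + (41.5) + (-0.25) + (302.5) + (242.5) + (40) = 646.25
Area = |Σ|/2 = 323.125.

323.125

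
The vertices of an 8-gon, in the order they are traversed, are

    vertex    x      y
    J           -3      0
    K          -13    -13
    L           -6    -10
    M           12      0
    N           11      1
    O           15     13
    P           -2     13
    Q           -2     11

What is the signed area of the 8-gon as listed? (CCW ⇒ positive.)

304.5

Σ = (39) + (52) + (120) + (12) + (128) + (221) + (4) + (33) = 609
Signed area = Σ/2 = 304.5 (positive ⇒ counter-clockwise traversal).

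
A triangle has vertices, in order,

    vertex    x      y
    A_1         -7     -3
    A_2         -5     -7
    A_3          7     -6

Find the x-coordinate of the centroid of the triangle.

Apply the surveyor's formula. First the cross-terms c_i = x_i·y_{i+1} − x_{i+1}·y_i:
  34, 79, -63  ⇒  2A = 50, A = 25.
Then Σ (x_i + x_{i+1})·c_i = -250, so x̄ = -250 / (6·25) = -5/3.

-5/3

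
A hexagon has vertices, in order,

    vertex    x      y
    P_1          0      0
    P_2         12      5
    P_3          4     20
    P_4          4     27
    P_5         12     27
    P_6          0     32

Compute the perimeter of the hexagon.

|P_1P_2| = √((12)² + (5)²) = √169 = 13
|P_2P_3| = √((-8)² + (15)²) = √289 = 17
|P_3P_4| = √((0)² + (7)²) = √49 = 7
|P_4P_5| = √((8)² + (0)²) = √64 = 8
|P_5P_6| = √((-12)² + (5)²) = √169 = 13
|P_6P_1| = √((0)² + (-32)²) = √1024 = 32
Perimeter = 13 + 17 + 7 + 8 + 13 + 32 = 90.

90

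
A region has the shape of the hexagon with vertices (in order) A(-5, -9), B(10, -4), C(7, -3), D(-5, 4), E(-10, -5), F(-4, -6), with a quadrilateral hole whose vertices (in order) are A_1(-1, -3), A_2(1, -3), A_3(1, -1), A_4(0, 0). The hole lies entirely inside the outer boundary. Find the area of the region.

Outer boundary:
Σ = (110) + (-2) + (13) + (65) + (40) + (6) = 232
Area = |Σ|/2 = 116.
Hole:
Cross-terms: 6, 2, 0, 0  ⇒  Σ = 8
Area = |Σ|/2 = 4.
Net area = 116 − 4 = 112.

112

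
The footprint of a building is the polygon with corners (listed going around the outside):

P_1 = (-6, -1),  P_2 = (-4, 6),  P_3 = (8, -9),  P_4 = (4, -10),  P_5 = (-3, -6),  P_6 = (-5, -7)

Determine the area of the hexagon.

98

Apply the shoelace (surveyor's) formula: 2A = Σ (x_i·y_{i+1} − x_{i+1}·y_i), indices taken mod 6.
Cross-terms: -40, -12, -44, -54, -9, -37  ⇒  Σ = -196
Area = |Σ|/2 = 98.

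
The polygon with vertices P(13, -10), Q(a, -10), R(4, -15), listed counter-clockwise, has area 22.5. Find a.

The doubled signed area Σ (x_i y_{i+1} − x_{i+1} y_i) is linear in a.
With a=0 it equals 65; the coefficient of a is -5 (from the two edges through Q).
So -5·a + 65 = 2·22.5 = 45 ⇒ a = 4.

4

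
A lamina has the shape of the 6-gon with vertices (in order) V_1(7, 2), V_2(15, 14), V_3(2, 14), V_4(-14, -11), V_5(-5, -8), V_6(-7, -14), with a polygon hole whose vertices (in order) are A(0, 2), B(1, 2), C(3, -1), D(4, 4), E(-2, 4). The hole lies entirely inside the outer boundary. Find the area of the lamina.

Outer boundary:
Apply the shoelace (surveyor's) formula: 2A = Σ (x_i·y_{i+1} − x_{i+1}·y_i), indices taken mod 6.
Σ = (68) + (182) + (174) + (57) + (14) + (84) = 579
Area = |Σ|/2 = 289.5.
Hole:
Apply the shoelace (surveyor's) formula: 2A = Σ (x_i·y_{i+1} − x_{i+1}·y_i), indices taken mod 5.
A→B: (0)(2) − (1)(2) = -2
B→C: (1)(-1) − (3)(2) = -7
C→D: (3)(4) − (4)(-1) = 16
D→E: (4)(4) − (-2)(4) = 24
E→A: (-2)(2) − (0)(4) = -4
Σ = 27
Area = |Σ|/2 = 13.5.
Net area = 289.5 − 13.5 = 276.

276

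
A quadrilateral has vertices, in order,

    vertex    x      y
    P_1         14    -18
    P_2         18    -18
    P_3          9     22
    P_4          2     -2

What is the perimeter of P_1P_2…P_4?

90

|P_1P_2| = √((4)² + (0)²) = √16 = 4
|P_2P_3| = √((-9)² + (40)²) = √1681 = 41
|P_3P_4| = √((-7)² + (-24)²) = √625 = 25
|P_4P_1| = √((12)² + (-16)²) = √400 = 20
Perimeter = 4 + 41 + 25 + 20 = 90.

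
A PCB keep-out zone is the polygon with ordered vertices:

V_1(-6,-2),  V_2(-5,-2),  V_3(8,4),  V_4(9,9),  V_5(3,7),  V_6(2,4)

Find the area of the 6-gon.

44

Apply Gauss's area formula: 2A = Σ (x_i·y_{i+1} − x_{i+1}·y_i), indices taken mod 6.
Σ = (2) + (-4) + (36) + (36) + (-2) + (20) = 88
Area = |Σ|/2 = 44.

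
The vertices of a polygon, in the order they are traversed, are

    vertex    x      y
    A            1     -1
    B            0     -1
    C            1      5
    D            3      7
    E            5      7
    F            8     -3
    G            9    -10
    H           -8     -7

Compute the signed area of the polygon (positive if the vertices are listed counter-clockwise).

Apply the shoelace (surveyor's) formula: 2A = Σ (x_i·y_{i+1} − x_{i+1}·y_i), indices taken mod 8.
Σ = (-1) + (1) + (-8) + (-14) + (-71) + (-53) + (-143) + (15) = -274
Signed area = Σ/2 = -137 (negative ⇒ clockwise traversal).

-137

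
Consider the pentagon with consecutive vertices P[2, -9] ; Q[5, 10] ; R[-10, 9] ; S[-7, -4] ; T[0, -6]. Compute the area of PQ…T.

183.5

Apply the surveyor's formula: 2A = Σ (x_i·y_{i+1} − x_{i+1}·y_i), indices taken mod 5.
Cross-terms: 65, 145, 103, 42, 12  ⇒  Σ = 367
Area = |Σ|/2 = 183.5.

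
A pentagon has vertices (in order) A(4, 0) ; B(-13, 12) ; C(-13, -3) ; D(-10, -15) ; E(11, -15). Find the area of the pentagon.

Apply the surveyor's formula: 2A = Σ (x_i·y_{i+1} − x_{i+1}·y_i), indices taken mod 5.
Σ = (48) + (195) + (165) + (315) + (60) = 783
Area = |Σ|/2 = 391.5.

391.5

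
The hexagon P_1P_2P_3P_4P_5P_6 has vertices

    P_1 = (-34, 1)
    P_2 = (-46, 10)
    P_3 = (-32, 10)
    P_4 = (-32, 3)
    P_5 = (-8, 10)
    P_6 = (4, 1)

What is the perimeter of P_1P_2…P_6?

114

|P_1P_2| = √((-12)² + (9)²) = √225 = 15
|P_2P_3| = √((14)² + (0)²) = √196 = 14
|P_3P_4| = √((0)² + (-7)²) = √49 = 7
|P_4P_5| = √((24)² + (7)²) = √625 = 25
|P_5P_6| = √((12)² + (-9)²) = √225 = 15
|P_6P_1| = √((-38)² + (0)²) = √1444 = 38
Perimeter = 15 + 14 + 7 + 25 + 15 + 38 = 114.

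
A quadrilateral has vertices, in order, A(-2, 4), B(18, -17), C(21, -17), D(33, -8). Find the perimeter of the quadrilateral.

|AB| = √((20)² + (-21)²) = √841 = 29
|BC| = √((3)² + (0)²) = √9 = 3
|CD| = √((12)² + (9)²) = √225 = 15
|DA| = √((-35)² + (12)²) = √1369 = 37
Perimeter = 29 + 3 + 15 + 37 = 84.

84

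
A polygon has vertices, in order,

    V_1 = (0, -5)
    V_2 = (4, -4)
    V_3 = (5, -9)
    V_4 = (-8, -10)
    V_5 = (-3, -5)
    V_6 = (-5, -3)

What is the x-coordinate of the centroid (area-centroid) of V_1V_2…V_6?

Apply the shoelace (surveyor's) formula. First the cross-terms c_i = x_i·y_{i+1} − x_{i+1}·y_i:
  20, -16, -122, 10, -16, 25  ⇒  2A = -99, A = -49.5.
Then Σ (x_i + x_{i+1})·c_i = 195, so x̄ = 195 / (6·(-49.5)) = -65/99.

-65/99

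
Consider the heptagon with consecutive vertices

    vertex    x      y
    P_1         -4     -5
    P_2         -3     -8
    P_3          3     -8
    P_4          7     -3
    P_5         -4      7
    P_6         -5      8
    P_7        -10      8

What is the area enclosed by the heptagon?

137

Σ = (17) + (48) + (47) + (37) + (3) + (40) + (82) = 274
Area = |Σ|/2 = 137.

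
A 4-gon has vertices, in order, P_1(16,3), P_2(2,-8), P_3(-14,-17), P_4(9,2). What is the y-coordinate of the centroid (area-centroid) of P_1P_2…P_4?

-121/24

Apply Gauss's area formula. First the cross-terms c_i = x_i·y_{i+1} − x_{i+1}·y_i:
  -134, -146, 125, -5  ⇒  2A = -160, A = -80.
Then Σ (y_i + y_{i+1})·c_i = 2420, so ȳ = 2420 / (6·(-80)) = -121/24.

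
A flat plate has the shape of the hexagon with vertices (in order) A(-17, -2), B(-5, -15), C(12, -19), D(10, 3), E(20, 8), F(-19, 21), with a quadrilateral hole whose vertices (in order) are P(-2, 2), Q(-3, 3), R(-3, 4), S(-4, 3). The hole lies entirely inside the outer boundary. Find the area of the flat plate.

Outer boundary:
Σ = (245) + (275) + (226) + (20) + (572) + (395) = 1733
Area = |Σ|/2 = 866.5.
Hole:
Cross-terms: 0, -3, 7, -2  ⇒  Σ = 2
Area = |Σ|/2 = 1.
Net area = 866.5 − 1 = 865.5.

865.5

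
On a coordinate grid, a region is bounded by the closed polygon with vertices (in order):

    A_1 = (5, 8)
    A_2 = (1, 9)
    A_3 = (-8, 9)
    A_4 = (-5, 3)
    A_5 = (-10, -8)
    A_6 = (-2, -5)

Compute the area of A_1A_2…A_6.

Σ = (37) + (81) + (21) + (70) + (34) + (9) = 252
Area = |Σ|/2 = 126.

126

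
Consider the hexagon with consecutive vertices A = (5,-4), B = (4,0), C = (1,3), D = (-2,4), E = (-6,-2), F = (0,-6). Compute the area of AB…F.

66

Cross-terms: 16, 12, 10, 28, 36, 30  ⇒  Σ = 132
Area = |Σ|/2 = 66.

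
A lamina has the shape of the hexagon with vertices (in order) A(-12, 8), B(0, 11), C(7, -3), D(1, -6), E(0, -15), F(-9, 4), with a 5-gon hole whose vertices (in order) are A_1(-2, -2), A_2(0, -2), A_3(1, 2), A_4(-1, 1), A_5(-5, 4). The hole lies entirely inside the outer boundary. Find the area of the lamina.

197

Outer boundary:
Apply Gauss's area formula: 2A = Σ (x_i·y_{i+1} − x_{i+1}·y_i), indices taken mod 6.
A→B: (-12)(11) − (0)(8) = -132
B→C: (0)(-3) − (7)(11) = -77
C→D: (7)(-6) − (1)(-3) = -39
D→E: (1)(-15) − (0)(-6) = -15
E→F: (0)(4) − (-9)(-15) = -135
F→A: (-9)(8) − (-12)(4) = -24
Σ = -422
Area = |Σ|/2 = 211.
Hole:
Apply Gauss's area formula: 2A = Σ (x_i·y_{i+1} − x_{i+1}·y_i), indices taken mod 5.
Σ = (4) + (2) + (3) + (1) + (18) = 28
Area = |Σ|/2 = 14.
Net area = 211 − 14 = 197.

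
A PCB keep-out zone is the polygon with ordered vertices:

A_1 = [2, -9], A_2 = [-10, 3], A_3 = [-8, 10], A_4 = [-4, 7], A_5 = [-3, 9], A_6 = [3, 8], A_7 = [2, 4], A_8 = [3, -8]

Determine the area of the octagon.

142.5

Apply the surveyor's formula: 2A = Σ (x_i·y_{i+1} − x_{i+1}·y_i), indices taken mod 8.
Σ = (-84) + (-76) + (-16) + (-15) + (-51) + (-4) + (-28) + (-11) = -285
Area = |Σ|/2 = 142.5.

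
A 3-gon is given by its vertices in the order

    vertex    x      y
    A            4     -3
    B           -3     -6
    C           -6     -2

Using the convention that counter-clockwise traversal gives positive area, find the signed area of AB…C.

A→B: (4)(-6) − (-3)(-3) = -33
B→C: (-3)(-2) − (-6)(-6) = -30
C→A: (-6)(-3) − (4)(-2) = 26
Σ = -37
Signed area = Σ/2 = -18.5 (negative ⇒ clockwise traversal).

-18.5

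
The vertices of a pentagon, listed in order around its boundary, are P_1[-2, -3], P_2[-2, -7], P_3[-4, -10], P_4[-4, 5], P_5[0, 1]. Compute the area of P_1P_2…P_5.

Apply the shoelace (surveyor's) formula: 2A = Σ (x_i·y_{i+1} − x_{i+1}·y_i), indices taken mod 5.
Cross-terms: 8, -8, -60, -4, 2  ⇒  Σ = -62
Area = |Σ|/2 = 31.

31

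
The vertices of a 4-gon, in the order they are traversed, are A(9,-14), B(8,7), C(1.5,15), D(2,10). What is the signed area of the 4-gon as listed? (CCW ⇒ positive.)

Apply the shoelace formula: 2A = Σ (x_i·y_{i+1} − x_{i+1}·y_i), indices taken mod 4.
Σ = (175) + (109.5) + (-15) + (-118) = 151.5
Signed area = Σ/2 = 75.75 (positive ⇒ counter-clockwise traversal).

75.75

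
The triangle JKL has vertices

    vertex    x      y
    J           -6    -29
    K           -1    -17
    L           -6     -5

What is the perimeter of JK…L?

50

|JK| = √((5)² + (12)²) = √169 = 13
|KL| = √((-5)² + (12)²) = √169 = 13
|LJ| = √((0)² + (-24)²) = √576 = 24
Perimeter = 13 + 13 + 24 = 50.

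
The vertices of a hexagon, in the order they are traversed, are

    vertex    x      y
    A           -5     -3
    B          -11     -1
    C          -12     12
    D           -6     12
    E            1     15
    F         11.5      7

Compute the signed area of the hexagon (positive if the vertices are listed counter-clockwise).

-255.5

Apply the surveyor's formula: 2A = Σ (x_i·y_{i+1} − x_{i+1}·y_i), indices taken mod 6.
Cross-terms: -28, -144, -72, -102, -165.5, 0.5  ⇒  Σ = -511
Signed area = Σ/2 = -255.5 (negative ⇒ clockwise traversal).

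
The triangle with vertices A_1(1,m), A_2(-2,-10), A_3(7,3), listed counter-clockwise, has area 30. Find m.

The doubled signed area Σ (x_i y_{i+1} − x_{i+1} y_i) is linear in m.
With m=0 it equals 51; the coefficient of m is 9 (from the two edges through A_1).
So 9·m + 51 = 2·30 = 60 ⇒ m = 1.

1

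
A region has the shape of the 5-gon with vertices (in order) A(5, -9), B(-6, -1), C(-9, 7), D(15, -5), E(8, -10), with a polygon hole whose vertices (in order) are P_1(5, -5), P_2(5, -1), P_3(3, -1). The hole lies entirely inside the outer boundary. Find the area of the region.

Outer boundary:
Apply the shoelace (surveyor's) formula: 2A = Σ (x_i·y_{i+1} − x_{i+1}·y_i), indices taken mod 5.
A→B: (5)(-1) − (-6)(-9) = -59
B→C: (-6)(7) − (-9)(-1) = -51
C→D: (-9)(-5) − (15)(7) = -60
D→E: (15)(-10) − (8)(-5) = -110
E→A: (8)(-9) − (5)(-10) = -22
Σ = -302
Area = |Σ|/2 = 151.
Hole:
P_1→P_2: (5)(-1) − (5)(-5) = 20
P_2→P_3: (5)(-1) − (3)(-1) = -2
P_3→P_1: (3)(-5) − (5)(-1) = -10
Σ = 8
Area = |Σ|/2 = 4.
Net area = 151 − 4 = 147.

147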